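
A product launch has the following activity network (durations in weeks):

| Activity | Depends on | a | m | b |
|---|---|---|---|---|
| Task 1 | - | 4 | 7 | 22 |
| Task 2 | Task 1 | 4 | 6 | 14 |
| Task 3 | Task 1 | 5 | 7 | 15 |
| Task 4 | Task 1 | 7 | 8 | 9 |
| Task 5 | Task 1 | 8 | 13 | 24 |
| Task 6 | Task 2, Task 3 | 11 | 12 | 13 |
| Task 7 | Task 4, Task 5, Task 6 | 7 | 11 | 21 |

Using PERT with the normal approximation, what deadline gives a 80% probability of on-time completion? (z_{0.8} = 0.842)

te_Task 1 = (4 + 4·7 + 22)/6 = 54/6 = 9; σ²_Task 1 = ((22−4)/6)² = 9.000
te_Task 2 = (4 + 4·6 + 14)/6 = 42/6 = 7; σ²_Task 2 = ((14−4)/6)² = 2.778
te_Task 3 = (5 + 4·7 + 15)/6 = 48/6 = 8; σ²_Task 3 = ((15−5)/6)² = 2.778
te_Task 4 = (7 + 4·8 + 9)/6 = 48/6 = 8; σ²_Task 4 = ((9−7)/6)² = 0.111
te_Task 5 = (8 + 4·13 + 24)/6 = 84/6 = 14; σ²_Task 5 = ((24−8)/6)² = 7.111
te_Task 6 = (11 + 4·12 + 13)/6 = 72/6 = 12; σ²_Task 6 = ((13−11)/6)² = 0.111
te_Task 7 = (7 + 4·11 + 21)/6 = 72/6 = 12; σ²_Task 7 = ((21−7)/6)² = 5.444

Forward pass:
ES_Task 1 = 0; EF_Task 1 = 9
ES_Task 2 = 9; EF_Task 2 = 9+7 = 16
ES_Task 3 = 9; EF_Task 3 = 9+8 = 17
ES_Task 4 = 9; EF_Task 4 = 9+8 = 17
ES_Task 5 = 9; EF_Task 5 = 9+14 = 23
ES_Task 6 = max(EF_Task 2=16, EF_Task 3=17) = 17; EF_Task 6 = 17+12 = 29
ES_Task 7 = max(EF_Task 4=17, EF_Task 5=23, EF_Task 6=29) = 29; EF_Task 7 = 29+12 = 41
Expected project duration μ = 41 weeks. Critical path: Task 1 → Task 3 → Task 6 → Task 7.

Variance along critical path = 9.000 + 2.778 + 0.111 + 5.444 = 17.333; σ = 4.163 weeks.
D = μ + z·σ = 41 + 0.842·4.163 = 44.5 weeks

44.5 weeks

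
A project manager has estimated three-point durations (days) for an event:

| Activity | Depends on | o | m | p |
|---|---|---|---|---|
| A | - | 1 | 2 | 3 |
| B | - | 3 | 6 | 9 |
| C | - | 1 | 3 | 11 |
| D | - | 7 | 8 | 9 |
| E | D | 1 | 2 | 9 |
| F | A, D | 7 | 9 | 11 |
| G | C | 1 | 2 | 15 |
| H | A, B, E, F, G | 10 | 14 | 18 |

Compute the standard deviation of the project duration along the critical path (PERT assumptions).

te_A = (1 + 4·2 + 3)/6 = 12/6 = 2; σ²_A = ((3−1)/6)² = 0.111
te_B = (3 + 4·6 + 9)/6 = 36/6 = 6; σ²_B = ((9−3)/6)² = 1.000
te_C = (1 + 4·3 + 11)/6 = 24/6 = 4; σ²_C = ((11−1)/6)² = 2.778
te_D = (7 + 4·8 + 9)/6 = 48/6 = 8; σ²_D = ((9−7)/6)² = 0.111
te_E = (1 + 4·2 + 9)/6 = 18/6 = 3; σ²_E = ((9−1)/6)² = 1.778
te_F = (7 + 4·9 + 11)/6 = 54/6 = 9; σ²_F = ((11−7)/6)² = 0.444
te_G = (1 + 4·2 + 15)/6 = 24/6 = 4; σ²_G = ((15−1)/6)² = 5.444
te_H = (10 + 4·14 + 18)/6 = 84/6 = 14; σ²_H = ((18−10)/6)² = 1.778

Forward pass:
ES_A = 0; EF_A = 2
ES_B = 0; EF_B = 6
ES_C = 0; EF_C = 4
ES_D = 0; EF_D = 8
ES_E = 8; EF_E = 8+3 = 11
ES_F = max(EF_A=2, EF_D=8) = 8; EF_F = 8+9 = 17
ES_G = 4; EF_G = 4+4 = 8
ES_H = max(EF_A=2, EF_B=6, EF_E=11, EF_F=17, EF_G=8) = 17; EF_H = 17+14 = 31
Expected project duration μ = 31 days. Critical path: D → F → H.

Variance along critical path = 0.111 + 0.444 + 1.778 = 2.333
σ = √2.333 = 1.528 days

1.53 days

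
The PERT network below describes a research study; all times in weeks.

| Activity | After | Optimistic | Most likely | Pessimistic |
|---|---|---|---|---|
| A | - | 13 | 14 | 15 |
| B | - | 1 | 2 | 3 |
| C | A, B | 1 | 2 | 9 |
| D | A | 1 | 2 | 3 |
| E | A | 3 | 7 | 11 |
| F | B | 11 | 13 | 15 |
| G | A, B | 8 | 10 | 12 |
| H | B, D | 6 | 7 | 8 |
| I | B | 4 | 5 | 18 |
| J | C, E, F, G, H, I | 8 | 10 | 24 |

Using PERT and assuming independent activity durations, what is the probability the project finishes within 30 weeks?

te_A = (13 + 4·14 + 15)/6 = 84/6 = 14; σ²_A = ((15−13)/6)² = 0.111
te_B = (1 + 4·2 + 3)/6 = 12/6 = 2; σ²_B = ((3−1)/6)² = 0.111
te_C = (1 + 4·2 + 9)/6 = 18/6 = 3; σ²_C = ((9−1)/6)² = 1.778
te_D = (1 + 4·2 + 3)/6 = 12/6 = 2; σ²_D = ((3−1)/6)² = 0.111
te_E = (3 + 4·7 + 11)/6 = 42/6 = 7; σ²_E = ((11−3)/6)² = 1.778
te_F = (11 + 4·13 + 15)/6 = 78/6 = 13; σ²_F = ((15−11)/6)² = 0.444
te_G = (8 + 4·10 + 12)/6 = 60/6 = 10; σ²_G = ((12−8)/6)² = 0.444
te_H = (6 + 4·7 + 8)/6 = 42/6 = 7; σ²_H = ((8−6)/6)² = 0.111
te_I = (4 + 4·5 + 18)/6 = 42/6 = 7; σ²_I = ((18−4)/6)² = 5.444
te_J = (8 + 4·10 + 24)/6 = 72/6 = 12; σ²_J = ((24−8)/6)² = 7.111

Forward pass:
ES_A = 0; EF_A = 14
ES_B = 0; EF_B = 2
ES_C = max(EF_A=14, EF_B=2) = 14; EF_C = 14+3 = 17
ES_D = 14; EF_D = 14+2 = 16
ES_E = 14; EF_E = 14+7 = 21
ES_F = 2; EF_F = 2+13 = 15
ES_G = max(EF_A=14, EF_B=2) = 14; EF_G = 14+10 = 24
ES_H = max(EF_B=2, EF_D=16) = 16; EF_H = 16+7 = 23
ES_I = 2; EF_I = 2+7 = 9
ES_J = max(EF_C=17, EF_E=21, EF_F=15, EF_G=24, EF_H=23, EF_I=9) = 24; EF_J = 24+12 = 36
Expected project duration μ = 36 weeks. Critical path: A → G → J.

Variance along critical path = 0.111 + 0.444 + 7.111 = 7.667; σ = √7.667 = 2.769 weeks.
Z = (30 − 36) / 2.769 = -2.167
P(T ≤ 30) = Φ(-2.167) ≈ 0.015

0.015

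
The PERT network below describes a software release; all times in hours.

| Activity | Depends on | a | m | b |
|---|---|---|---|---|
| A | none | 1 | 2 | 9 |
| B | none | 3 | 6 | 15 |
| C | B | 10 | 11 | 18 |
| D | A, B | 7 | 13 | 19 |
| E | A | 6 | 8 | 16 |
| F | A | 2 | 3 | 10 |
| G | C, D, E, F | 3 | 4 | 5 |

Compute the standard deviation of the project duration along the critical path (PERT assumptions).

2.85 hours

te_A = (1 + 4·2 + 9)/6 = 18/6 = 3; σ²_A = ((9−1)/6)² = 1.778
te_B = (3 + 4·6 + 15)/6 = 42/6 = 7; σ²_B = ((15−3)/6)² = 4.000
te_C = (10 + 4·11 + 18)/6 = 72/6 = 12; σ²_C = ((18−10)/6)² = 1.778
te_D = (7 + 4·13 + 19)/6 = 78/6 = 13; σ²_D = ((19−7)/6)² = 4.000
te_E = (6 + 4·8 + 16)/6 = 54/6 = 9; σ²_E = ((16−6)/6)² = 2.778
te_F = (2 + 4·3 + 10)/6 = 24/6 = 4; σ²_F = ((10−2)/6)² = 1.778
te_G = (3 + 4·4 + 5)/6 = 24/6 = 4; σ²_G = ((5−3)/6)² = 0.111

Forward pass:
ES_A = 0; EF_A = 3
ES_B = 0; EF_B = 7
ES_C = 7; EF_C = 7+12 = 19
ES_D = max(EF_A=3, EF_B=7) = 7; EF_D = 7+13 = 20
ES_E = 3; EF_E = 3+9 = 12
ES_F = 3; EF_F = 3+4 = 7
ES_G = max(EF_C=19, EF_D=20, EF_E=12, EF_F=7) = 20; EF_G = 20+4 = 24
Expected project duration μ = 24 hours. Critical path: B → D → G.

Variance along critical path = 4.000 + 4.000 + 0.111 = 8.111
σ = √8.111 = 2.848 hours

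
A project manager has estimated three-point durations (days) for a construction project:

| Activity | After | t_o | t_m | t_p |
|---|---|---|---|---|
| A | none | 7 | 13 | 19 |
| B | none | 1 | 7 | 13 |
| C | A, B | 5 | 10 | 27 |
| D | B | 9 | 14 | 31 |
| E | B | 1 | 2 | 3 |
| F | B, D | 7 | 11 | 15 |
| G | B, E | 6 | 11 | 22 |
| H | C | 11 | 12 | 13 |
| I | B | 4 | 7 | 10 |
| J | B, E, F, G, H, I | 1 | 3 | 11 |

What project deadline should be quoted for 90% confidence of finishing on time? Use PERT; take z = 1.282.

46.8 days

te_A = (7 + 4·13 + 19)/6 = 78/6 = 13; σ²_A = ((19−7)/6)² = 4.000
te_B = (1 + 4·7 + 13)/6 = 42/6 = 7; σ²_B = ((13−1)/6)² = 4.000
te_C = (5 + 4·10 + 27)/6 = 72/6 = 12; σ²_C = ((27−5)/6)² = 13.444
te_D = (9 + 4·14 + 31)/6 = 96/6 = 16; σ²_D = ((31−9)/6)² = 13.444
te_E = (1 + 4·2 + 3)/6 = 12/6 = 2; σ²_E = ((3−1)/6)² = 0.111
te_F = (7 + 4·11 + 15)/6 = 66/6 = 11; σ²_F = ((15−7)/6)² = 1.778
te_G = (6 + 4·11 + 22)/6 = 72/6 = 12; σ²_G = ((22−6)/6)² = 7.111
te_H = (11 + 4·12 + 13)/6 = 72/6 = 12; σ²_H = ((13−11)/6)² = 0.111
te_I = (4 + 4·7 + 10)/6 = 42/6 = 7; σ²_I = ((10−4)/6)² = 1.000
te_J = (1 + 4·3 + 11)/6 = 24/6 = 4; σ²_J = ((11−1)/6)² = 2.778

Forward pass:
ES_A = 0; EF_A = 13
ES_B = 0; EF_B = 7
ES_C = max(EF_A=13, EF_B=7) = 13; EF_C = 13+12 = 25
ES_D = 7; EF_D = 7+16 = 23
ES_E = 7; EF_E = 7+2 = 9
ES_F = max(EF_B=7, EF_D=23) = 23; EF_F = 23+11 = 34
ES_G = max(EF_B=7, EF_E=9) = 9; EF_G = 9+12 = 21
ES_H = 25; EF_H = 25+12 = 37
ES_I = 7; EF_I = 7+7 = 14
ES_J = max(EF_B=7, EF_E=9, EF_F=34, EF_G=21, EF_H=37, EF_I=14) = 37; EF_J = 37+4 = 41
Expected project duration μ = 41 days. Critical path: A → C → H → J.

Variance along critical path = 4.000 + 13.444 + 0.111 + 2.778 = 20.333; σ = 4.509 days.
D = μ + z·σ = 41 + 1.282·4.509 = 46.8 days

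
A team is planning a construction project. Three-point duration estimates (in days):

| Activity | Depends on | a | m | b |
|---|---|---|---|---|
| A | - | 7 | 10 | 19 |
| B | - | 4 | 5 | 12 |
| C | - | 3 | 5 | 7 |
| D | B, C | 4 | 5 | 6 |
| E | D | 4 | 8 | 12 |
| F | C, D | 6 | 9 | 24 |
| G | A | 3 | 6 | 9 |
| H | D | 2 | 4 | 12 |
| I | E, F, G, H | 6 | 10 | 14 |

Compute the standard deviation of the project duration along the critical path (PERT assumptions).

te_A = (7 + 4·10 + 19)/6 = 66/6 = 11; σ²_A = ((19−7)/6)² = 4.000
te_B = (4 + 4·5 + 12)/6 = 36/6 = 6; σ²_B = ((12−4)/6)² = 1.778
te_C = (3 + 4·5 + 7)/6 = 30/6 = 5; σ²_C = ((7−3)/6)² = 0.444
te_D = (4 + 4·5 + 6)/6 = 30/6 = 5; σ²_D = ((6−4)/6)² = 0.111
te_E = (4 + 4·8 + 12)/6 = 48/6 = 8; σ²_E = ((12−4)/6)² = 1.778
te_F = (6 + 4·9 + 24)/6 = 66/6 = 11; σ²_F = ((24−6)/6)² = 9.000
te_G = (3 + 4·6 + 9)/6 = 36/6 = 6; σ²_G = ((9−3)/6)² = 1.000
te_H = (2 + 4·4 + 12)/6 = 30/6 = 5; σ²_H = ((12−2)/6)² = 2.778
te_I = (6 + 4·10 + 14)/6 = 60/6 = 10; σ²_I = ((14−6)/6)² = 1.778

Forward pass:
ES_A = 0; EF_A = 11
ES_B = 0; EF_B = 6
ES_C = 0; EF_C = 5
ES_D = max(EF_B=6, EF_C=5) = 6; EF_D = 6+5 = 11
ES_E = 11; EF_E = 11+8 = 19
ES_F = max(EF_C=5, EF_D=11) = 11; EF_F = 11+11 = 22
ES_G = 11; EF_G = 11+6 = 17
ES_H = 11; EF_H = 11+5 = 16
ES_I = max(EF_E=19, EF_F=22, EF_G=17, EF_H=16) = 22; EF_I = 22+10 = 32
Expected project duration μ = 32 days. Critical path: B → D → F → I.

Variance along critical path = 1.778 + 0.111 + 9.000 + 1.778 = 12.667
σ = √12.667 = 3.559 days

3.56 days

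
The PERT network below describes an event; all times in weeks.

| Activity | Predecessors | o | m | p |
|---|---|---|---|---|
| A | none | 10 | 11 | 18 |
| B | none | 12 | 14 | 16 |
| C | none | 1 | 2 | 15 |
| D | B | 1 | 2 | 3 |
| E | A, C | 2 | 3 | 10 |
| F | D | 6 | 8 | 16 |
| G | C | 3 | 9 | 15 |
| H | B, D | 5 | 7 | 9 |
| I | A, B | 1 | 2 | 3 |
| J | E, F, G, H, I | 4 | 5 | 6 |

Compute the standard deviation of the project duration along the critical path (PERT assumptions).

te_A = (10 + 4·11 + 18)/6 = 72/6 = 12; σ²_A = ((18−10)/6)² = 1.778
te_B = (12 + 4·14 + 16)/6 = 84/6 = 14; σ²_B = ((16−12)/6)² = 0.444
te_C = (1 + 4·2 + 15)/6 = 24/6 = 4; σ²_C = ((15−1)/6)² = 5.444
te_D = (1 + 4·2 + 3)/6 = 12/6 = 2; σ²_D = ((3−1)/6)² = 0.111
te_E = (2 + 4·3 + 10)/6 = 24/6 = 4; σ²_E = ((10−2)/6)² = 1.778
te_F = (6 + 4·8 + 16)/6 = 54/6 = 9; σ²_F = ((16−6)/6)² = 2.778
te_G = (3 + 4·9 + 15)/6 = 54/6 = 9; σ²_G = ((15−3)/6)² = 4.000
te_H = (5 + 4·7 + 9)/6 = 42/6 = 7; σ²_H = ((9−5)/6)² = 0.444
te_I = (1 + 4·2 + 3)/6 = 12/6 = 2; σ²_I = ((3−1)/6)² = 0.111
te_J = (4 + 4·5 + 6)/6 = 30/6 = 5; σ²_J = ((6−4)/6)² = 0.111

Forward pass:
ES_A = 0; EF_A = 12
ES_B = 0; EF_B = 14
ES_C = 0; EF_C = 4
ES_D = 14; EF_D = 14+2 = 16
ES_E = max(EF_A=12, EF_C=4) = 12; EF_E = 12+4 = 16
ES_F = 16; EF_F = 16+9 = 25
ES_G = 4; EF_G = 4+9 = 13
ES_H = max(EF_B=14, EF_D=16) = 16; EF_H = 16+7 = 23
ES_I = max(EF_A=12, EF_B=14) = 14; EF_I = 14+2 = 16
ES_J = max(EF_E=16, EF_F=25, EF_G=13, EF_H=23, EF_I=16) = 25; EF_J = 25+5 = 30
Expected project duration μ = 30 weeks. Critical path: B → D → F → J.

Variance along critical path = 0.444 + 0.111 + 2.778 + 0.111 = 3.444
σ = √3.444 = 1.856 weeks

1.86 weeks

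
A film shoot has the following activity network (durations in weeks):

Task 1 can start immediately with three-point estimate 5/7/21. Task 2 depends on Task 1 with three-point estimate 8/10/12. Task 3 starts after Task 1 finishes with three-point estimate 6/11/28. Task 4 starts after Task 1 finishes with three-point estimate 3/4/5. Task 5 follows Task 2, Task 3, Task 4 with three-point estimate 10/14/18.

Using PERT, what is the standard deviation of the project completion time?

te_Task 1 = (5 + 4·7 + 21)/6 = 54/6 = 9; σ²_Task 1 = ((21−5)/6)² = 7.111
te_Task 2 = (8 + 4·10 + 12)/6 = 60/6 = 10; σ²_Task 2 = ((12−8)/6)² = 0.444
te_Task 3 = (6 + 4·11 + 28)/6 = 78/6 = 13; σ²_Task 3 = ((28−6)/6)² = 13.444
te_Task 4 = (3 + 4·4 + 5)/6 = 24/6 = 4; σ²_Task 4 = ((5−3)/6)² = 0.111
te_Task 5 = (10 + 4·14 + 18)/6 = 84/6 = 14; σ²_Task 5 = ((18−10)/6)² = 1.778

Forward pass:
ES_Task 1 = 0; EF_Task 1 = 9
ES_Task 2 = 9; EF_Task 2 = 9+10 = 19
ES_Task 3 = 9; EF_Task 3 = 9+13 = 22
ES_Task 4 = 9; EF_Task 4 = 9+4 = 13
ES_Task 5 = max(EF_Task 2=19, EF_Task 3=22, EF_Task 4=13) = 22; EF_Task 5 = 22+14 = 36
Expected project duration μ = 36 weeks. Critical path: Task 1 → Task 3 → Task 5.

Variance along critical path = 7.111 + 13.444 + 1.778 = 22.333
σ = √22.333 = 4.726 weeks

4.73 weeks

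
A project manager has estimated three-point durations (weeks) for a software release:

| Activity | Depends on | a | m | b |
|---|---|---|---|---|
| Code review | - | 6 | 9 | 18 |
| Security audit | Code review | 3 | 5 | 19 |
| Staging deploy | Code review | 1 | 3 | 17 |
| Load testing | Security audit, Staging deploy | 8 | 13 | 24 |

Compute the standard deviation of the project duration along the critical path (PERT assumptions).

4.27 weeks

te_Code review = (6 + 4·9 + 18)/6 = 60/6 = 10; σ²_Code review = ((18−6)/6)² = 4.000
te_Security audit = (3 + 4·5 + 19)/6 = 42/6 = 7; σ²_Security audit = ((19−3)/6)² = 7.111
te_Staging deploy = (1 + 4·3 + 17)/6 = 30/6 = 5; σ²_Staging deploy = ((17−1)/6)² = 7.111
te_Load testing = (8 + 4·13 + 24)/6 = 84/6 = 14; σ²_Load testing = ((24−8)/6)² = 7.111

Forward pass:
ES_Code review = 0; EF_Code review = 10
ES_Security audit = 10; EF_Security audit = 10+7 = 17
ES_Staging deploy = 10; EF_Staging deploy = 10+5 = 15
ES_Load testing = max(EF_Security audit=17, EF_Staging deploy=15) = 17; EF_Load testing = 17+14 = 31
Expected project duration μ = 31 weeks. Critical path: Code review → Security audit → Load testing.

Variance along critical path = 4.000 + 7.111 + 7.111 = 18.222
σ = √18.222 = 4.269 weeks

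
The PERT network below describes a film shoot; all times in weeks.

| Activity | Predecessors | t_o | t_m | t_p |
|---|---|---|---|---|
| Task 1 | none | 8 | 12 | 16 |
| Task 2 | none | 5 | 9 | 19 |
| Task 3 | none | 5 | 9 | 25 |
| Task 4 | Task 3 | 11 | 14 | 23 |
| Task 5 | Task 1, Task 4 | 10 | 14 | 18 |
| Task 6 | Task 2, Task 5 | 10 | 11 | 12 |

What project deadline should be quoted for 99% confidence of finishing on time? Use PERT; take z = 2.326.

60.6 weeks

te_Task 1 = (8 + 4·12 + 16)/6 = 72/6 = 12; σ²_Task 1 = ((16−8)/6)² = 1.778
te_Task 2 = (5 + 4·9 + 19)/6 = 60/6 = 10; σ²_Task 2 = ((19−5)/6)² = 5.444
te_Task 3 = (5 + 4·9 + 25)/6 = 66/6 = 11; σ²_Task 3 = ((25−5)/6)² = 11.111
te_Task 4 = (11 + 4·14 + 23)/6 = 90/6 = 15; σ²_Task 4 = ((23−11)/6)² = 4.000
te_Task 5 = (10 + 4·14 + 18)/6 = 84/6 = 14; σ²_Task 5 = ((18−10)/6)² = 1.778
te_Task 6 = (10 + 4·11 + 12)/6 = 66/6 = 11; σ²_Task 6 = ((12−10)/6)² = 0.111

Forward pass:
ES_Task 1 = 0; EF_Task 1 = 12
ES_Task 2 = 0; EF_Task 2 = 10
ES_Task 3 = 0; EF_Task 3 = 11
ES_Task 4 = 11; EF_Task 4 = 11+15 = 26
ES_Task 5 = max(EF_Task 1=12, EF_Task 4=26) = 26; EF_Task 5 = 26+14 = 40
ES_Task 6 = max(EF_Task 2=10, EF_Task 5=40) = 40; EF_Task 6 = 40+11 = 51
Expected project duration μ = 51 weeks. Critical path: Task 3 → Task 4 → Task 5 → Task 6.

Variance along critical path = 11.111 + 4.000 + 1.778 + 0.111 = 17.000; σ = 4.123 weeks.
D = μ + z·σ = 51 + 2.326·4.123 = 60.6 weeks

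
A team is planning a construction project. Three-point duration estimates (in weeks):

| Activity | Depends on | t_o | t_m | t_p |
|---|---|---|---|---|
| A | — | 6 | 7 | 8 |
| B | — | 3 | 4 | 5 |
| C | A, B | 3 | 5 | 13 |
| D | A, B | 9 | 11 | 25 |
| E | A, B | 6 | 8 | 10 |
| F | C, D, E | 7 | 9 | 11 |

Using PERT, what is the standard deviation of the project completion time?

te_A = (6 + 4·7 + 8)/6 = 42/6 = 7; σ²_A = ((8−6)/6)² = 0.111
te_B = (3 + 4·4 + 5)/6 = 24/6 = 4; σ²_B = ((5−3)/6)² = 0.111
te_C = (3 + 4·5 + 13)/6 = 36/6 = 6; σ²_C = ((13−3)/6)² = 2.778
te_D = (9 + 4·11 + 25)/6 = 78/6 = 13; σ²_D = ((25−9)/6)² = 7.111
te_E = (6 + 4·8 + 10)/6 = 48/6 = 8; σ²_E = ((10−6)/6)² = 0.444
te_F = (7 + 4·9 + 11)/6 = 54/6 = 9; σ²_F = ((11−7)/6)² = 0.444

Forward pass:
ES_A = 0; EF_A = 7
ES_B = 0; EF_B = 4
ES_C = max(EF_A=7, EF_B=4) = 7; EF_C = 7+6 = 13
ES_D = max(EF_A=7, EF_B=4) = 7; EF_D = 7+13 = 20
ES_E = max(EF_A=7, EF_B=4) = 7; EF_E = 7+8 = 15
ES_F = max(EF_C=13, EF_D=20, EF_E=15) = 20; EF_F = 20+9 = 29
Expected project duration μ = 29 weeks. Critical path: A → D → F.

Variance along critical path = 0.111 + 7.111 + 0.444 = 7.667
σ = √7.667 = 2.769 weeks

2.77 weeks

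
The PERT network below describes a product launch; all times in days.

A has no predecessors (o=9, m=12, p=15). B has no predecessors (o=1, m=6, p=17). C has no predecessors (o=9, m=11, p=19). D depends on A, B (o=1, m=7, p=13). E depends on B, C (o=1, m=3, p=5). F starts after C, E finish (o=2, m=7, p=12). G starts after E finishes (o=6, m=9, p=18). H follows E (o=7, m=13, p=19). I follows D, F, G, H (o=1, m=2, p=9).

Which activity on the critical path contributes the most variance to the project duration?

te_A = (9 + 4·12 + 15)/6 = 72/6 = 12; σ²_A = ((15−9)/6)² = 1.000
te_B = (1 + 4·6 + 17)/6 = 42/6 = 7; σ²_B = ((17−1)/6)² = 7.111
te_C = (9 + 4·11 + 19)/6 = 72/6 = 12; σ²_C = ((19−9)/6)² = 2.778
te_D = (1 + 4·7 + 13)/6 = 42/6 = 7; σ²_D = ((13−1)/6)² = 4.000
te_E = (1 + 4·3 + 5)/6 = 18/6 = 3; σ²_E = ((5−1)/6)² = 0.444
te_F = (2 + 4·7 + 12)/6 = 42/6 = 7; σ²_F = ((12−2)/6)² = 2.778
te_G = (6 + 4·9 + 18)/6 = 60/6 = 10; σ²_G = ((18−6)/6)² = 4.000
te_H = (7 + 4·13 + 19)/6 = 78/6 = 13; σ²_H = ((19−7)/6)² = 4.000
te_I = (1 + 4·2 + 9)/6 = 18/6 = 3; σ²_I = ((9−1)/6)² = 1.778

Forward pass:
ES_A = 0; EF_A = 12
ES_B = 0; EF_B = 7
ES_C = 0; EF_C = 12
ES_D = max(EF_A=12, EF_B=7) = 12; EF_D = 12+7 = 19
ES_E = max(EF_B=7, EF_C=12) = 12; EF_E = 12+3 = 15
ES_F = max(EF_C=12, EF_E=15) = 15; EF_F = 15+7 = 22
ES_G = 15; EF_G = 15+10 = 25
ES_H = 15; EF_H = 15+13 = 28
ES_I = max(EF_D=19, EF_F=22, EF_G=25, EF_H=28) = 28; EF_I = 28+3 = 31
Expected project duration μ = 31 days. Critical path: C → E → H → I.

Variances on critical path: σ²_C=2.778, σ²_E=0.444, σ²_H=4.000, σ²_I=1.778.
Largest is σ²_H = 4.000.

H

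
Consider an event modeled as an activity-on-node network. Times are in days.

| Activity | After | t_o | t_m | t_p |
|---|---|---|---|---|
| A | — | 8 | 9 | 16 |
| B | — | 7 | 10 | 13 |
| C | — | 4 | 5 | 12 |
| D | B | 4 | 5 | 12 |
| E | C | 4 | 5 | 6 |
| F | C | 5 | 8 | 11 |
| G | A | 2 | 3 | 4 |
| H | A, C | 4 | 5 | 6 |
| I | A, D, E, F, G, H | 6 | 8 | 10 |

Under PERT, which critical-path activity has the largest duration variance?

D

te_A = (8 + 4·9 + 16)/6 = 60/6 = 10; σ²_A = ((16−8)/6)² = 1.778
te_B = (7 + 4·10 + 13)/6 = 60/6 = 10; σ²_B = ((13−7)/6)² = 1.000
te_C = (4 + 4·5 + 12)/6 = 36/6 = 6; σ²_C = ((12−4)/6)² = 1.778
te_D = (4 + 4·5 + 12)/6 = 36/6 = 6; σ²_D = ((12−4)/6)² = 1.778
te_E = (4 + 4·5 + 6)/6 = 30/6 = 5; σ²_E = ((6−4)/6)² = 0.111
te_F = (5 + 4·8 + 11)/6 = 48/6 = 8; σ²_F = ((11−5)/6)² = 1.000
te_G = (2 + 4·3 + 4)/6 = 18/6 = 3; σ²_G = ((4−2)/6)² = 0.111
te_H = (4 + 4·5 + 6)/6 = 30/6 = 5; σ²_H = ((6−4)/6)² = 0.111
te_I = (6 + 4·8 + 10)/6 = 48/6 = 8; σ²_I = ((10−6)/6)² = 0.444

Forward pass:
ES_A = 0; EF_A = 10
ES_B = 0; EF_B = 10
ES_C = 0; EF_C = 6
ES_D = 10; EF_D = 10+6 = 16
ES_E = 6; EF_E = 6+5 = 11
ES_F = 6; EF_F = 6+8 = 14
ES_G = 10; EF_G = 10+3 = 13
ES_H = max(EF_A=10, EF_C=6) = 10; EF_H = 10+5 = 15
ES_I = max(EF_A=10, EF_D=16, EF_E=11, EF_F=14, EF_G=13, EF_H=15) = 16; EF_I = 16+8 = 24
Expected project duration μ = 24 days. Critical path: B → D → I.

Variances on critical path: σ²_B=1.000, σ²_D=1.778, σ²_I=0.444.
Largest is σ²_D = 1.778.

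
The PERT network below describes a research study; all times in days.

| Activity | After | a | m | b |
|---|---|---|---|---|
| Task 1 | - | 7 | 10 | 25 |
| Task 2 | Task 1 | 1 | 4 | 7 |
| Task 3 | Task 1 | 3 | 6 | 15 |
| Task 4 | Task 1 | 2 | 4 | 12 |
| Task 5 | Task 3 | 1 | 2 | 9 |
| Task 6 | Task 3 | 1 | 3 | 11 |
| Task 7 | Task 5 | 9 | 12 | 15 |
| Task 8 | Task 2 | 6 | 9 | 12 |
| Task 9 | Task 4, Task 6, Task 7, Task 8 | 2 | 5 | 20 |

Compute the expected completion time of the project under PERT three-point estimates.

41 days

te_Task 1 = (7 + 4·10 + 25)/6 = 72/6 = 12
te_Task 2 = (1 + 4·4 + 7)/6 = 24/6 = 4
te_Task 3 = (3 + 4·6 + 15)/6 = 42/6 = 7
te_Task 4 = (2 + 4·4 + 12)/6 = 30/6 = 5
te_Task 5 = (1 + 4·2 + 9)/6 = 18/6 = 3
te_Task 6 = (1 + 4·3 + 11)/6 = 24/6 = 4
te_Task 7 = (9 + 4·12 + 15)/6 = 72/6 = 12
te_Task 8 = (6 + 4·9 + 12)/6 = 54/6 = 9
te_Task 9 = (2 + 4·5 + 20)/6 = 42/6 = 7

Forward pass:
ES_Task 1 = 0; EF_Task 1 = 12
ES_Task 2 = 12; EF_Task 2 = 12+4 = 16
ES_Task 3 = 12; EF_Task 3 = 12+7 = 19
ES_Task 4 = 12; EF_Task 4 = 12+5 = 17
ES_Task 5 = 19; EF_Task 5 = 19+3 = 22
ES_Task 6 = 19; EF_Task 6 = 19+4 = 23
ES_Task 7 = 22; EF_Task 7 = 22+12 = 34
ES_Task 8 = 16; EF_Task 8 = 16+9 = 25
ES_Task 9 = max(EF_Task 4=17, EF_Task 6=23, EF_Task 7=34, EF_Task 8=25) = 34; EF_Task 9 = 34+7 = 41
Expected project duration μ = 41 days. Critical path: Task 1 → Task 3 → Task 5 → Task 7 → Task 9.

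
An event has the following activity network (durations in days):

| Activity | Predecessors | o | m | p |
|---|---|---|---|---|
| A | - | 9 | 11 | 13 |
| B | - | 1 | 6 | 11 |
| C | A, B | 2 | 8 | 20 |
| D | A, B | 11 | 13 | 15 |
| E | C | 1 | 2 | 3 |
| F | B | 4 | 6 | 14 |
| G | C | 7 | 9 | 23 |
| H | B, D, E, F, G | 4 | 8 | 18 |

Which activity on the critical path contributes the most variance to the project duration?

te_A = (9 + 4·11 + 13)/6 = 66/6 = 11; σ²_A = ((13−9)/6)² = 0.444
te_B = (1 + 4·6 + 11)/6 = 36/6 = 6; σ²_B = ((11−1)/6)² = 2.778
te_C = (2 + 4·8 + 20)/6 = 54/6 = 9; σ²_C = ((20−2)/6)² = 9.000
te_D = (11 + 4·13 + 15)/6 = 78/6 = 13; σ²_D = ((15−11)/6)² = 0.444
te_E = (1 + 4·2 + 3)/6 = 12/6 = 2; σ²_E = ((3−1)/6)² = 0.111
te_F = (4 + 4·6 + 14)/6 = 42/6 = 7; σ²_F = ((14−4)/6)² = 2.778
te_G = (7 + 4·9 + 23)/6 = 66/6 = 11; σ²_G = ((23−7)/6)² = 7.111
te_H = (4 + 4·8 + 18)/6 = 54/6 = 9; σ²_H = ((18−4)/6)² = 5.444

Forward pass:
ES_A = 0; EF_A = 11
ES_B = 0; EF_B = 6
ES_C = max(EF_A=11, EF_B=6) = 11; EF_C = 11+9 = 20
ES_D = max(EF_A=11, EF_B=6) = 11; EF_D = 11+13 = 24
ES_E = 20; EF_E = 20+2 = 22
ES_F = 6; EF_F = 6+7 = 13
ES_G = 20; EF_G = 20+11 = 31
ES_H = max(EF_B=6, EF_D=24, EF_E=22, EF_F=13, EF_G=31) = 31; EF_H = 31+9 = 40
Expected project duration μ = 40 days. Critical path: A → C → G → H.

Variances on critical path: σ²_A=0.444, σ²_C=9.000, σ²_G=7.111, σ²_H=5.444.
Largest is σ²_C = 9.000.

C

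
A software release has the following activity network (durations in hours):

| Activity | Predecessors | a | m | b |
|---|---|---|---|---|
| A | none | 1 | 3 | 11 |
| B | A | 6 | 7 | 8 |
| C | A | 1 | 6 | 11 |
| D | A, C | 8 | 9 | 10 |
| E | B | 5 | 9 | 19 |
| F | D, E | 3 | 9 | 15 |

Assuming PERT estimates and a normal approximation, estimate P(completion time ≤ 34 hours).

0.873

te_A = (1 + 4·3 + 11)/6 = 24/6 = 4; σ²_A = ((11−1)/6)² = 2.778
te_B = (6 + 4·7 + 8)/6 = 42/6 = 7; σ²_B = ((8−6)/6)² = 0.111
te_C = (1 + 4·6 + 11)/6 = 36/6 = 6; σ²_C = ((11−1)/6)² = 2.778
te_D = (8 + 4·9 + 10)/6 = 54/6 = 9; σ²_D = ((10−8)/6)² = 0.111
te_E = (5 + 4·9 + 19)/6 = 60/6 = 10; σ²_E = ((19−5)/6)² = 5.444
te_F = (3 + 4·9 + 15)/6 = 54/6 = 9; σ²_F = ((15−3)/6)² = 4.000

Forward pass:
ES_A = 0; EF_A = 4
ES_B = 4; EF_B = 4+7 = 11
ES_C = 4; EF_C = 4+6 = 10
ES_D = max(EF_A=4, EF_C=10) = 10; EF_D = 10+9 = 19
ES_E = 11; EF_E = 11+10 = 21
ES_F = max(EF_D=19, EF_E=21) = 21; EF_F = 21+9 = 30
Expected project duration μ = 30 hours. Critical path: A → B → E → F.

Variance along critical path = 2.778 + 0.111 + 5.444 + 4.000 = 12.333; σ = √12.333 = 3.512 hours.
Z = (34 − 30) / 3.512 = 1.139
P(T ≤ 34) = Φ(1.139) ≈ 0.873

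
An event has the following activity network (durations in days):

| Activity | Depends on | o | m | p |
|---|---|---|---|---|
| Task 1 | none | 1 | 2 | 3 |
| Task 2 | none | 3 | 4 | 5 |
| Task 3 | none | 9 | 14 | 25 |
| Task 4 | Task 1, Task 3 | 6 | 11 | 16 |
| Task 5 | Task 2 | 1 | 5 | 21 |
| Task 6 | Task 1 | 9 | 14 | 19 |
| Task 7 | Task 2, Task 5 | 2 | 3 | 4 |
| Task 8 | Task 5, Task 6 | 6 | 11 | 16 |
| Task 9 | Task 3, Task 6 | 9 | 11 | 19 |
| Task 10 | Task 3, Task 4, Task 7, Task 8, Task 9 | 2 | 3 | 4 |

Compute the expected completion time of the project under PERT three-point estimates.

te_Task 1 = (1 + 4·2 + 3)/6 = 12/6 = 2
te_Task 2 = (3 + 4·4 + 5)/6 = 24/6 = 4
te_Task 3 = (9 + 4·14 + 25)/6 = 90/6 = 15
te_Task 4 = (6 + 4·11 + 16)/6 = 66/6 = 11
te_Task 5 = (1 + 4·5 + 21)/6 = 42/6 = 7
te_Task 6 = (9 + 4·14 + 19)/6 = 84/6 = 14
te_Task 7 = (2 + 4·3 + 4)/6 = 18/6 = 3
te_Task 8 = (6 + 4·11 + 16)/6 = 66/6 = 11
te_Task 9 = (9 + 4·11 + 19)/6 = 72/6 = 12
te_Task 10 = (2 + 4·3 + 4)/6 = 18/6 = 3

Forward pass:
ES_Task 1 = 0; EF_Task 1 = 2
ES_Task 2 = 0; EF_Task 2 = 4
ES_Task 3 = 0; EF_Task 3 = 15
ES_Task 4 = max(EF_Task 1=2, EF_Task 3=15) = 15; EF_Task 4 = 15+11 = 26
ES_Task 5 = 4; EF_Task 5 = 4+7 = 11
ES_Task 6 = 2; EF_Task 6 = 2+14 = 16
ES_Task 7 = max(EF_Task 2=4, EF_Task 5=11) = 11; EF_Task 7 = 11+3 = 14
ES_Task 8 = max(EF_Task 5=11, EF_Task 6=16) = 16; EF_Task 8 = 16+11 = 27
ES_Task 9 = max(EF_Task 3=15, EF_Task 6=16) = 16; EF_Task 9 = 16+12 = 28
ES_Task 10 = max(EF_Task 3=15, EF_Task 4=26, EF_Task 7=14, EF_Task 8=27, EF_Task 9=28) = 28; EF_Task 10 = 28+3 = 31
Expected project duration μ = 31 days. Critical path: Task 1 → Task 6 → Task 9 → Task 10.

31 days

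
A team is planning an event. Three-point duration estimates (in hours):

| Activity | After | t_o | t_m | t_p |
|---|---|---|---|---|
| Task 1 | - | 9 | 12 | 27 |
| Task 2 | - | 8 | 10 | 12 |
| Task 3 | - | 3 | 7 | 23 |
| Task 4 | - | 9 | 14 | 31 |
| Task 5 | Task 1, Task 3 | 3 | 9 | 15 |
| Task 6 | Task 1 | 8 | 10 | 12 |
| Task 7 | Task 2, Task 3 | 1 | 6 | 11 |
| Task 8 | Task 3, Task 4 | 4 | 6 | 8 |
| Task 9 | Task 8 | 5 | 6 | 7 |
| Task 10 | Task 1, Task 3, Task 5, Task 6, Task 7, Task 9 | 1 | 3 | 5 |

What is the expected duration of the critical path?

31 hours

te_Task 1 = (9 + 4·12 + 27)/6 = 84/6 = 14
te_Task 2 = (8 + 4·10 + 12)/6 = 60/6 = 10
te_Task 3 = (3 + 4·7 + 23)/6 = 54/6 = 9
te_Task 4 = (9 + 4·14 + 31)/6 = 96/6 = 16
te_Task 5 = (3 + 4·9 + 15)/6 = 54/6 = 9
te_Task 6 = (8 + 4·10 + 12)/6 = 60/6 = 10
te_Task 7 = (1 + 4·6 + 11)/6 = 36/6 = 6
te_Task 8 = (4 + 4·6 + 8)/6 = 36/6 = 6
te_Task 9 = (5 + 4·6 + 7)/6 = 36/6 = 6
te_Task 10 = (1 + 4·3 + 5)/6 = 18/6 = 3

Forward pass:
ES_Task 1 = 0; EF_Task 1 = 14
ES_Task 2 = 0; EF_Task 2 = 10
ES_Task 3 = 0; EF_Task 3 = 9
ES_Task 4 = 0; EF_Task 4 = 16
ES_Task 5 = max(EF_Task 1=14, EF_Task 3=9) = 14; EF_Task 5 = 14+9 = 23
ES_Task 6 = 14; EF_Task 6 = 14+10 = 24
ES_Task 7 = max(EF_Task 2=10, EF_Task 3=9) = 10; EF_Task 7 = 10+6 = 16
ES_Task 8 = max(EF_Task 3=9, EF_Task 4=16) = 16; EF_Task 8 = 16+6 = 22
ES_Task 9 = 22; EF_Task 9 = 22+6 = 28
ES_Task 10 = max(EF_Task 1=14, EF_Task 3=9, EF_Task 5=23, EF_Task 6=24, EF_Task 7=16, EF_Task 9=28) = 28; EF_Task 10 = 28+3 = 31
Expected project duration μ = 31 hours. Critical path: Task 4 → Task 8 → Task 9 → Task 10.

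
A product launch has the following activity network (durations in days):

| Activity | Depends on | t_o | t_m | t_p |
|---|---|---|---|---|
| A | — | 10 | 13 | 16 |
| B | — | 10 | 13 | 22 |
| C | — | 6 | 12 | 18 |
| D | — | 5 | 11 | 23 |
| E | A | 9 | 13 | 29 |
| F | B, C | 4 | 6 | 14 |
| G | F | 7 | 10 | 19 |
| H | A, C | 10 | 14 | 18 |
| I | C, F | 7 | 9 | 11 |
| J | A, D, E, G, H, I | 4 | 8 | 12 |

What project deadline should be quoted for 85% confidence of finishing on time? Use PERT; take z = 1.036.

te_A = (10 + 4·13 + 16)/6 = 78/6 = 13; σ²_A = ((16−10)/6)² = 1.000
te_B = (10 + 4·13 + 22)/6 = 84/6 = 14; σ²_B = ((22−10)/6)² = 4.000
te_C = (6 + 4·12 + 18)/6 = 72/6 = 12; σ²_C = ((18−6)/6)² = 4.000
te_D = (5 + 4·11 + 23)/6 = 72/6 = 12; σ²_D = ((23−5)/6)² = 9.000
te_E = (9 + 4·13 + 29)/6 = 90/6 = 15; σ²_E = ((29−9)/6)² = 11.111
te_F = (4 + 4·6 + 14)/6 = 42/6 = 7; σ²_F = ((14−4)/6)² = 2.778
te_G = (7 + 4·10 + 19)/6 = 66/6 = 11; σ²_G = ((19−7)/6)² = 4.000
te_H = (10 + 4·14 + 18)/6 = 84/6 = 14; σ²_H = ((18−10)/6)² = 1.778
te_I = (7 + 4·9 + 11)/6 = 54/6 = 9; σ²_I = ((11−7)/6)² = 0.444
te_J = (4 + 4·8 + 12)/6 = 48/6 = 8; σ²_J = ((12−4)/6)² = 1.778

Forward pass:
ES_A = 0; EF_A = 13
ES_B = 0; EF_B = 14
ES_C = 0; EF_C = 12
ES_D = 0; EF_D = 12
ES_E = 13; EF_E = 13+15 = 28
ES_F = max(EF_B=14, EF_C=12) = 14; EF_F = 14+7 = 21
ES_G = 21; EF_G = 21+11 = 32
ES_H = max(EF_A=13, EF_C=12) = 13; EF_H = 13+14 = 27
ES_I = max(EF_C=12, EF_F=21) = 21; EF_I = 21+9 = 30
ES_J = max(EF_A=13, EF_D=12, EF_E=28, EF_G=32, EF_H=27, EF_I=30) = 32; EF_J = 32+8 = 40
Expected project duration μ = 40 days. Critical path: B → F → G → J.

Variance along critical path = 4.000 + 2.778 + 4.000 + 1.778 = 12.556; σ = 3.543 days.
D = μ + z·σ = 40 + 1.036·3.543 = 43.7 days

43.7 days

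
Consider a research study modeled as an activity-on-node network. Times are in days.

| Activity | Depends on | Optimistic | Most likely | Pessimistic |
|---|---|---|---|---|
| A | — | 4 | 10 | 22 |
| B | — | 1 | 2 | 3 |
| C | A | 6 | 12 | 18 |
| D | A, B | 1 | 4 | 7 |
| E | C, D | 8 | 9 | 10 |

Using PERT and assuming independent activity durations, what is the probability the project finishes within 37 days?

te_A = (4 + 4·10 + 22)/6 = 66/6 = 11; σ²_A = ((22−4)/6)² = 9.000
te_B = (1 + 4·2 + 3)/6 = 12/6 = 2; σ²_B = ((3−1)/6)² = 0.111
te_C = (6 + 4·12 + 18)/6 = 72/6 = 12; σ²_C = ((18−6)/6)² = 4.000
te_D = (1 + 4·4 + 7)/6 = 24/6 = 4; σ²_D = ((7−1)/6)² = 1.000
te_E = (8 + 4·9 + 10)/6 = 54/6 = 9; σ²_E = ((10−8)/6)² = 0.111

Forward pass:
ES_A = 0; EF_A = 11
ES_B = 0; EF_B = 2
ES_C = 11; EF_C = 11+12 = 23
ES_D = max(EF_A=11, EF_B=2) = 11; EF_D = 11+4 = 15
ES_E = max(EF_C=23, EF_D=15) = 23; EF_E = 23+9 = 32
Expected project duration μ = 32 days. Critical path: A → C → E.

Variance along critical path = 9.000 + 4.000 + 0.111 = 13.111; σ = √13.111 = 3.621 days.
Z = (37 − 32) / 3.621 = 1.381
P(T ≤ 37) = Φ(1.381) ≈ 0.916

0.916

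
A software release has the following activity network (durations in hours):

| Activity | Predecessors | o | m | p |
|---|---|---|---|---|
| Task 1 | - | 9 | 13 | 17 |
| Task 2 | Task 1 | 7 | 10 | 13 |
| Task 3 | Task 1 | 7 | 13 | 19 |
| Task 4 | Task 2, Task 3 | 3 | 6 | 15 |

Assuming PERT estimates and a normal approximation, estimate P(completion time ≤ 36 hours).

te_Task 1 = (9 + 4·13 + 17)/6 = 78/6 = 13; σ²_Task 1 = ((17−9)/6)² = 1.778
te_Task 2 = (7 + 4·10 + 13)/6 = 60/6 = 10; σ²_Task 2 = ((13−7)/6)² = 1.000
te_Task 3 = (7 + 4·13 + 19)/6 = 78/6 = 13; σ²_Task 3 = ((19−7)/6)² = 4.000
te_Task 4 = (3 + 4·6 + 15)/6 = 42/6 = 7; σ²_Task 4 = ((15−3)/6)² = 4.000

Forward pass:
ES_Task 1 = 0; EF_Task 1 = 13
ES_Task 2 = 13; EF_Task 2 = 13+10 = 23
ES_Task 3 = 13; EF_Task 3 = 13+13 = 26
ES_Task 4 = max(EF_Task 2=23, EF_Task 3=26) = 26; EF_Task 4 = 26+7 = 33
Expected project duration μ = 33 hours. Critical path: Task 1 → Task 3 → Task 4.

Variance along critical path = 1.778 + 4.000 + 4.000 = 9.778; σ = √9.778 = 3.127 hours.
Z = (36 − 33) / 3.127 = 0.959
P(T ≤ 36) = Φ(0.959) ≈ 0.831

0.831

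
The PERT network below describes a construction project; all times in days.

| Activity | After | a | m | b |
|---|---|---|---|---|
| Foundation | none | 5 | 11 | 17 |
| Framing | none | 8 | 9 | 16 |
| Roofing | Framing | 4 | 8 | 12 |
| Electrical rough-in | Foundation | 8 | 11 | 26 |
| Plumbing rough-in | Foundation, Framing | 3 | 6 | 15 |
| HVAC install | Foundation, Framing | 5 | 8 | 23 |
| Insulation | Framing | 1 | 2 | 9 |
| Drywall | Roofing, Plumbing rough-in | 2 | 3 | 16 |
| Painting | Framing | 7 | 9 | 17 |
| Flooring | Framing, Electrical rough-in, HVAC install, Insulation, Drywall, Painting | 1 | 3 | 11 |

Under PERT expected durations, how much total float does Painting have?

te_Foundation = (5 + 4·11 + 17)/6 = 66/6 = 11
te_Framing = (8 + 4·9 + 16)/6 = 60/6 = 10
te_Roofing = (4 + 4·8 + 12)/6 = 48/6 = 8
te_Electrical rough-in = (8 + 4·11 + 26)/6 = 78/6 = 13
te_Plumbing rough-in = (3 + 4·6 + 15)/6 = 42/6 = 7
te_HVAC install = (5 + 4·8 + 23)/6 = 60/6 = 10
te_Insulation = (1 + 4·2 + 9)/6 = 18/6 = 3
te_Drywall = (2 + 4·3 + 16)/6 = 30/6 = 5
te_Painting = (7 + 4·9 + 17)/6 = 60/6 = 10
te_Flooring = (1 + 4·3 + 11)/6 = 24/6 = 4

Forward pass:
ES_Foundation = 0; EF_Foundation = 11
ES_Framing = 0; EF_Framing = 10
ES_Roofing = 10; EF_Roofing = 10+8 = 18
ES_Electrical rough-in = 11; EF_Electrical rough-in = 11+13 = 24
ES_Plumbing rough-in = max(EF_Foundation=11, EF_Framing=10) = 11; EF_Plumbing rough-in = 11+7 = 18
ES_HVAC install = max(EF_Foundation=11, EF_Framing=10) = 11; EF_HVAC install = 11+10 = 21
ES_Insulation = 10; EF_Insulation = 10+3 = 13
ES_Drywall = max(EF_Roofing=18, EF_Plumbing rough-in=18) = 18; EF_Drywall = 18+5 = 23
ES_Painting = 10; EF_Painting = 10+10 = 20
ES_Flooring = max(EF_Framing=10, EF_Electrical rough-in=24, EF_HVAC install=21, EF_Insulation=13, EF_Drywall=23, EF_Painting=20) = 24; EF_Flooring = 24+4 = 28
Expected project duration μ = 28 days. Critical path: Foundation → Electrical rough-in → Flooring.

Backward pass:
LF_Flooring = 28; LS_Flooring = 28−4 = 24
LF_Painting = LS_Flooring = 24; LS_Painting = 24−10 = 14
LF_Drywall = LS_Flooring = 24; LS_Drywall = 24−5 = 19
LF_Insulation = LS_Flooring = 24; LS_Insulation = 24−3 = 21
LF_HVAC install = LS_Flooring = 24; LS_HVAC install = 24−10 = 14
LF_Plumbing rough-in = LS_Drywall = 19; LS_Plumbing rough-in = 19−7 = 12
LF_Electrical rough-in = LS_Flooring = 24; LS_Electrical rough-in = 24−13 = 11
LF_Roofing = LS_Drywall = 19; LS_Roofing = 19−8 = 11
LF_Framing = min(LS_Roofing=11, LS_Plumbing rough-in=12, LS_HVAC install=14, LS_Insulation=21, LS_Painting=14, LS_Flooring=24) = 11; LS_Framing = 11−10 = 1
LF_Foundation = min(LS_Electrical rough-in=11, LS_Plumbing rough-in=12, LS_HVAC install=14) = 11; LS_Foundation = 11−11 = 0
Slack_Painting = LS_Painting − ES_Painting = 14 − 10 = 4

4 days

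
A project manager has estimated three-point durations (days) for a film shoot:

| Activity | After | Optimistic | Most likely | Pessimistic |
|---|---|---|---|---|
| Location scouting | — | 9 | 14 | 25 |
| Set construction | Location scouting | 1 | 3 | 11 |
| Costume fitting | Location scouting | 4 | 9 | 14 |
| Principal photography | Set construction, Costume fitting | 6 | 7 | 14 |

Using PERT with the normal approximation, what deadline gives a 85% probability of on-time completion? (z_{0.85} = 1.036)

te_Location scouting = (9 + 4·14 + 25)/6 = 90/6 = 15; σ²_Location scouting = ((25−9)/6)² = 7.111
te_Set construction = (1 + 4·3 + 11)/6 = 24/6 = 4; σ²_Set construction = ((11−1)/6)² = 2.778
te_Costume fitting = (4 + 4·9 + 14)/6 = 54/6 = 9; σ²_Costume fitting = ((14−4)/6)² = 2.778
te_Principal photography = (6 + 4·7 + 14)/6 = 48/6 = 8; σ²_Principal photography = ((14−6)/6)² = 1.778

Forward pass:
ES_Location scouting = 0; EF_Location scouting = 15
ES_Set construction = 15; EF_Set construction = 15+4 = 19
ES_Costume fitting = 15; EF_Costume fitting = 15+9 = 24
ES_Principal photography = max(EF_Set construction=19, EF_Costume fitting=24) = 24; EF_Principal photography = 24+8 = 32
Expected project duration μ = 32 days. Critical path: Location scouting → Costume fitting → Principal photography.

Variance along critical path = 7.111 + 2.778 + 1.778 = 11.667; σ = 3.416 days.
D = μ + z·σ = 32 + 1.036·3.416 = 35.5 days

35.5 days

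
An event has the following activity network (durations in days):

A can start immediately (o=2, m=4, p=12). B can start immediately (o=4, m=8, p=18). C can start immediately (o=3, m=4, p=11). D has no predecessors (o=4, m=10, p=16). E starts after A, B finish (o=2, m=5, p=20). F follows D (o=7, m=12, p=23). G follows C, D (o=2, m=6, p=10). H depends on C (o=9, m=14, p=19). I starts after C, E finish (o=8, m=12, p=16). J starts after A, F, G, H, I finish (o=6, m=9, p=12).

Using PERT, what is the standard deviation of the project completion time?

4.15 days

te_A = (2 + 4·4 + 12)/6 = 30/6 = 5; σ²_A = ((12−2)/6)² = 2.778
te_B = (4 + 4·8 + 18)/6 = 54/6 = 9; σ²_B = ((18−4)/6)² = 5.444
te_C = (3 + 4·4 + 11)/6 = 30/6 = 5; σ²_C = ((11−3)/6)² = 1.778
te_D = (4 + 4·10 + 16)/6 = 60/6 = 10; σ²_D = ((16−4)/6)² = 4.000
te_E = (2 + 4·5 + 20)/6 = 42/6 = 7; σ²_E = ((20−2)/6)² = 9.000
te_F = (7 + 4·12 + 23)/6 = 78/6 = 13; σ²_F = ((23−7)/6)² = 7.111
te_G = (2 + 4·6 + 10)/6 = 36/6 = 6; σ²_G = ((10−2)/6)² = 1.778
te_H = (9 + 4·14 + 19)/6 = 84/6 = 14; σ²_H = ((19−9)/6)² = 2.778
te_I = (8 + 4·12 + 16)/6 = 72/6 = 12; σ²_I = ((16−8)/6)² = 1.778
te_J = (6 + 4·9 + 12)/6 = 54/6 = 9; σ²_J = ((12−6)/6)² = 1.000

Forward pass:
ES_A = 0; EF_A = 5
ES_B = 0; EF_B = 9
ES_C = 0; EF_C = 5
ES_D = 0; EF_D = 10
ES_E = max(EF_A=5, EF_B=9) = 9; EF_E = 9+7 = 16
ES_F = 10; EF_F = 10+13 = 23
ES_G = max(EF_C=5, EF_D=10) = 10; EF_G = 10+6 = 16
ES_H = 5; EF_H = 5+14 = 19
ES_I = max(EF_C=5, EF_E=16) = 16; EF_I = 16+12 = 28
ES_J = max(EF_A=5, EF_F=23, EF_G=16, EF_H=19, EF_I=28) = 28; EF_J = 28+9 = 37
Expected project duration μ = 37 days. Critical path: B → E → I → J.

Variance along critical path = 5.444 + 9.000 + 1.778 + 1.000 = 17.222
σ = √17.222 = 4.150 days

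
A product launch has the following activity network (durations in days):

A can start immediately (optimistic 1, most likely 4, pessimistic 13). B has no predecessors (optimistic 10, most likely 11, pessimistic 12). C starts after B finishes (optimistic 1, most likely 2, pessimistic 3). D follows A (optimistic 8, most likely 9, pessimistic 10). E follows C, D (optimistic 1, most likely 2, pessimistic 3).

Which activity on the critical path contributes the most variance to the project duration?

A

te_A = (1 + 4·4 + 13)/6 = 30/6 = 5; σ²_A = ((13−1)/6)² = 4.000
te_B = (10 + 4·11 + 12)/6 = 66/6 = 11; σ²_B = ((12−10)/6)² = 0.111
te_C = (1 + 4·2 + 3)/6 = 12/6 = 2; σ²_C = ((3−1)/6)² = 0.111
te_D = (8 + 4·9 + 10)/6 = 54/6 = 9; σ²_D = ((10−8)/6)² = 0.111
te_E = (1 + 4·2 + 3)/6 = 12/6 = 2; σ²_E = ((3−1)/6)² = 0.111

Forward pass:
ES_A = 0; EF_A = 5
ES_B = 0; EF_B = 11
ES_C = 11; EF_C = 11+2 = 13
ES_D = 5; EF_D = 5+9 = 14
ES_E = max(EF_C=13, EF_D=14) = 14; EF_E = 14+2 = 16
Expected project duration μ = 16 days. Critical path: A → D → E.

Variances on critical path: σ²_A=4.000, σ²_D=0.111, σ²_E=0.111.
Largest is σ²_A = 4.000.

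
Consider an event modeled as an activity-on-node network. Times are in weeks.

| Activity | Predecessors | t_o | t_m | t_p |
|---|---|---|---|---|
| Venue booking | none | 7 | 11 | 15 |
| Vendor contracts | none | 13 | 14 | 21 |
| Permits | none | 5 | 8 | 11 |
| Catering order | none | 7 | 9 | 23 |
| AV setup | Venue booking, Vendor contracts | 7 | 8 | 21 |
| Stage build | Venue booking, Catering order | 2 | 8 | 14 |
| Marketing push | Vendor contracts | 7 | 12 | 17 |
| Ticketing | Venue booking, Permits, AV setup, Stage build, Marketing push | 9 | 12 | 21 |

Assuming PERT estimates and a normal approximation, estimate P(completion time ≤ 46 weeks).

te_Venue booking = (7 + 4·11 + 15)/6 = 66/6 = 11; σ²_Venue booking = ((15−7)/6)² = 1.778
te_Vendor contracts = (13 + 4·14 + 21)/6 = 90/6 = 15; σ²_Vendor contracts = ((21−13)/6)² = 1.778
te_Permits = (5 + 4·8 + 11)/6 = 48/6 = 8; σ²_Permits = ((11−5)/6)² = 1.000
te_Catering order = (7 + 4·9 + 23)/6 = 66/6 = 11; σ²_Catering order = ((23−7)/6)² = 7.111
te_AV setup = (7 + 4·8 + 21)/6 = 60/6 = 10; σ²_AV setup = ((21−7)/6)² = 5.444
te_Stage build = (2 + 4·8 + 14)/6 = 48/6 = 8; σ²_Stage build = ((14−2)/6)² = 4.000
te_Marketing push = (7 + 4·12 + 17)/6 = 72/6 = 12; σ²_Marketing push = ((17−7)/6)² = 2.778
te_Ticketing = (9 + 4·12 + 21)/6 = 78/6 = 13; σ²_Ticketing = ((21−9)/6)² = 4.000

Forward pass:
ES_Venue booking = 0; EF_Venue booking = 11
ES_Vendor contracts = 0; EF_Vendor contracts = 15
ES_Permits = 0; EF_Permits = 8
ES_Catering order = 0; EF_Catering order = 11
ES_AV setup = max(EF_Venue booking=11, EF_Vendor contracts=15) = 15; EF_AV setup = 15+10 = 25
ES_Stage build = max(EF_Venue booking=11, EF_Catering order=11) = 11; EF_Stage build = 11+8 = 19
ES_Marketing push = 15; EF_Marketing push = 15+12 = 27
ES_Ticketing = max(EF_Venue booking=11, EF_Permits=8, EF_AV setup=25, EF_Stage build=19, EF_Marketing push=27) = 27; EF_Ticketing = 27+13 = 40
Expected project duration μ = 40 weeks. Critical path: Vendor contracts → Marketing push → Ticketing.

Variance along critical path = 1.778 + 2.778 + 4.000 = 8.556; σ = √8.556 = 2.925 weeks.
Z = (46 − 40) / 2.925 = 2.051
P(T ≤ 46) = Φ(2.051) ≈ 0.980

0.980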